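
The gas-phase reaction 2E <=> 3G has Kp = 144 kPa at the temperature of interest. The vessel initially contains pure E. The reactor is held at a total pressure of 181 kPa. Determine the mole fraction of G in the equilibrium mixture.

y_G = 0.547

Take 1 mol E as basis and let X be its fractional conversion, so ξ = 0.5X.
At extent ξ: n_E = 1 − X; n_G = 1.5X.
Total moles n_T = 1 + 0.5X.
Mole fractions y_i = n_i/n_T; Kp = p_G^3 / (p_E^2) with p_i = y_i·P.
This yields a degree-3 equation in X; solving on (0,1), X = 0.446.
Then n_G = 0.669, n_T = 1.22, so y_G = 0.547.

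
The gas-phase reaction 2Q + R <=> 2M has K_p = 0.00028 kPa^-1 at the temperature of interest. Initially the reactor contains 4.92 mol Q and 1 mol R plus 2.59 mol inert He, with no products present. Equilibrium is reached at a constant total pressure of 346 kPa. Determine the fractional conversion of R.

X = 0.215

Let X = conversion of R (basis 1 mol R); extent of reaction ξ = X.
Mole table: n_Q = 4.92 − 2X; n_R = 1 − X; n_M = 2X; n_I = 2.59 (inert).
Summing: n_T = 8.51 − X.
y_i = n_i/n_T, p_i = y_i·P. K_p = p_M^2 / (p_Q^2 p_R).
Setting this equal to 0.00028 kPa^-1 and taking the physical root (0 < X < 1) gives X = 0.215.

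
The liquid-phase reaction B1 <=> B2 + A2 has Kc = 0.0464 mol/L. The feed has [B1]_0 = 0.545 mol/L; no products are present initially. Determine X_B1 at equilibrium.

X = 0.252

Let X = conversion of B1; extent ξ = 0.545·X mol/L.
Concentrations: [B1] = 0.545 − 0.545X; [B2] = 0.545X; [A2] = 0.545X.
Kc = [B2] [A2] / ([B1]).
This equals 0.0464 at X = 0.252 (the root in 0 < X < 1).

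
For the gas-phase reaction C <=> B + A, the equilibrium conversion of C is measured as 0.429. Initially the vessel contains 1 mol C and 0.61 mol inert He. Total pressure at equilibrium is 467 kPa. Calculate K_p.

Basis: 1 mol C initially; let X = conversion of C. Extent ξ = X.
At extent ξ: n_C = 1 − X; n_B = X; n_A = X; n_I = 0.61 (inert).
n_T = Σnᵢ = 1.61 + X.
At X = 0.429: n_C = 0.571, n_B = 0.429, n_A = 0.429, n_T = 2.04.
p_i = (n_i/n_T)·P. K_p = p_B p_A / (p_C) = 73.8 kPa.

K_p = 73.8 kPa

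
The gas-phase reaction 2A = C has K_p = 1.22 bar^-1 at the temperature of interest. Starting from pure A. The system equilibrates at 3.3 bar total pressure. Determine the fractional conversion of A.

Let X = conversion of A (basis 1 mol A); extent of reaction ξ = 0.5X.
Moles: n_A = 1 − X; n_C = 0.5X.
Total moles n_T = 1 − 0.5X.
Mole fractions y_i = n_i/n_T; K_p = p_C / (p_A^2) with p_i = y_i·P.
Setting this equal to 1.22 bar^-1 and taking the physical root (0 < X < 1) gives X = 0.758.

X = 0.758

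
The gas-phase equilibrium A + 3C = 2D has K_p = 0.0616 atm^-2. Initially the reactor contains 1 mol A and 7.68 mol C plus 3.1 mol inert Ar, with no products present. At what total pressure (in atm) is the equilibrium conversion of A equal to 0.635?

P = 6.41 atm

Take 1 mol A as basis and let X be its fractional conversion, so ξ = X.
Mole table: n_A = 1 − X; n_C = 7.68 − 3X; n_D = 2X; n_I = 3.1 (inert).
Total moles n_T = 11.8 − 2X.
K_p = p_D^2 / (p_A p_C^3) with p_i = (n_i/n_T)·P.
At X = 0.635: the mole-fraction product g(X) = Π y_i^ν_i = 2.534. Since K_p = g(X)·P^{-2}, P = (g/K_p)^(1/2) = (2.534/0.0616)^(1/2) = 6.41 atm.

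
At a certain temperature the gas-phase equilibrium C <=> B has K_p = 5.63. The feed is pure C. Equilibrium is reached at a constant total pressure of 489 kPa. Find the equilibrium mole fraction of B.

Take 1 mol C as basis and let X be its fractional conversion, so ξ = X.
Mole table: n_C = 1 − X; n_B = X.
Since Δν = 0, n_T = 1 throughout.
With p_i = (n_i/n_T)P, K_p = p_B / (p_C).
This yields a degree-1 equation in X; solving on (0,1), X = 0.849.
Then n_B = 0.849, n_T = 1, so y_B = 0.849.

y_B = 0.849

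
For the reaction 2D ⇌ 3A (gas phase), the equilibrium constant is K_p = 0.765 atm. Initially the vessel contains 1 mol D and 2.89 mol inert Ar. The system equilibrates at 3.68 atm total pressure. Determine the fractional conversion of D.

X = 0.433

Let X = conversion of D (basis 1 mol D); extent of reaction ξ = 0.5X.
At extent ξ: n_D = 1 − X; n_A = 1.5X; n_I = 2.89 (inert).
n_T = Σnᵢ = 3.89 + 0.5X.
Mole fractions y_i = n_i/n_T; K_p = p_A^3 / (p_D^2) with p_i = y_i·P.
Setting this equal to 0.765 atm and taking the physical root (0 < X < 1) gives X = 0.433.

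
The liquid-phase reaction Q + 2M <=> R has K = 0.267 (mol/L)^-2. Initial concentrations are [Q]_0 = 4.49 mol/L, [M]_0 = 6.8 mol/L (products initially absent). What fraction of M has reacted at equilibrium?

Let X = conversion of M; extent ξ = 6.8X/2 mol/L.
Concentrations: [Q] = 4.49 − 3.4X; [M] = 6.8 − 6.8X; [R] = 3.4X.
K = [R] / ([Q] [M]^2).
Equating to 0.267 (mol/L)^-2: the physical root is X = 0.698.

X = 0.698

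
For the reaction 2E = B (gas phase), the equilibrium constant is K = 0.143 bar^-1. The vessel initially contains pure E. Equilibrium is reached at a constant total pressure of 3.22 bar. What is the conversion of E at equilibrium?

X = 0.407

Basis: 1 mol E initially; let X = conversion of E. Extent ξ = 0.5X.
Species balance: n_E = 1 − X; n_B = 0.5X.
n_T = Σnᵢ = 1 − 0.5X.
Mole fractions y_i = n_i/n_T; K = p_B / (p_E^2) with p_i = y_i·P.
Substituting and setting equal to 0.143 bar^-1 gives a polynomial in X; the root in (0,1) is X = 0.407.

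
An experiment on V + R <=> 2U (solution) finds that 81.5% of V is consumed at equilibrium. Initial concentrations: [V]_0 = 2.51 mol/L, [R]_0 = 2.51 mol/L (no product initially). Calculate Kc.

Let X = conversion of V.
Concentrations: [V] = 2.51 − 2.51X; [R] = 2.51 − 2.51X; [U] = 5.02X.
At X = 0.815: [V] = 0.464, [R] = 0.464, [U] = 4.09.
Kc = [U]^2 / ([V] [R]) = 77.6.

Kc = 77.6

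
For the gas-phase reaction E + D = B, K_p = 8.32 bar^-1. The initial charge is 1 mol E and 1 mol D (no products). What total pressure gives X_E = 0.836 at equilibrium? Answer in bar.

P = 4.35 bar

Basis: 1 mol E initially; let X = conversion of E. Extent ξ = X.
Species balance: n_E = 1 − X; n_D = 1 − X; n_B = X.
n_T = Σnᵢ = 2 − X.
K_p = p_B / (p_E p_D) with p_i = (n_i/n_T)·P.
At X = 0.836: the mole-fraction product g(X) = Π y_i^ν_i = 36.18. Since K_p = g(X)·P^{-1}, P = (g/K_p)^(1/1) = (36.18/8.32)^(1/1) = 4.35 bar.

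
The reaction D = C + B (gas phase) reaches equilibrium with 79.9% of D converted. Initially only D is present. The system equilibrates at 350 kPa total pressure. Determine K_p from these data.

Take 1 mol D as basis and let X be its fractional conversion, so ξ = X.
Mole table: n_D = 1 − X; n_C = X; n_B = X.
n_T = Σnᵢ = 1 + X.
At X = 0.799: n_D = 0.201, n_C = 0.799, n_B = 0.799, n_T = 1.8.
p_i = (n_i/n_T)·P. K_p = p_C p_B / (p_D) = 618 kPa.

K_p = 618 kPa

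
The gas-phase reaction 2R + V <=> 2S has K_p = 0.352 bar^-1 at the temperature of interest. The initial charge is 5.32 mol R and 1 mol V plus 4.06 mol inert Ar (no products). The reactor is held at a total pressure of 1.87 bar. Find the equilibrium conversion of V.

X = 0.432

Take 1 mol V as basis and let X be its fractional conversion, so ξ = X.
Moles: n_R = 5.32 − 2X; n_V = 1 − X; n_S = 2X; n_I = 4.06 (inert).
Total moles n_T = 10.4 − X.
y_i = n_i/n_T, p_i = y_i·P. K_p = p_S^2 / (p_R^2 p_V).
Setting this equal to 0.352 bar^-1 and taking the physical root (0 < X < 1) gives X = 0.432.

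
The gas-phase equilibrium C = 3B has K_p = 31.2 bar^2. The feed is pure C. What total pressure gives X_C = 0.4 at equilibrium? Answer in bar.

P = 5.92 bar

Take 1 mol C as basis and let X be its fractional conversion, so ξ = X.
Species balance: n_C = 1 − X; n_B = 3X.
n_T = Σnᵢ = 1 + 2X.
K_p = p_B^3 / (p_C) with p_i = (n_i/n_T)·P.
At X = 0.4: the mole-fraction product g(X) = Π y_i^ν_i = 0.8889. Since K_p = g(X)·P^{2}, P = (K_p/g)^(1/2) = (31.2/0.8889)^(1/2) = 5.92 bar.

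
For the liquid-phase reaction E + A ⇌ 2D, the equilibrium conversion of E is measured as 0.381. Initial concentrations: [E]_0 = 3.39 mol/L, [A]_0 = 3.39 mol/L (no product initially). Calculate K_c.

Let X = conversion of E.
Concentrations: [E] = 3.39 − 3.39X; [A] = 3.39 − 3.39X; [D] = 6.78X.
At X = 0.381: [E] = 2.1, [A] = 2.1, [D] = 2.58.
K_c = [D]^2 / ([E] [A]) = 1.52.

K_c = 1.52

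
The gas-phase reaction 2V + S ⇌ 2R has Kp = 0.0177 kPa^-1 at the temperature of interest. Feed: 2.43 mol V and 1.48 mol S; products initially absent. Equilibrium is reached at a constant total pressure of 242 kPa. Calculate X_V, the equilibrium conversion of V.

Let X = conversion of V (basis 2.43 mol V); extent of reaction ξ = 1.22X.
At extent ξ: n_V = 2.43 − 2.43X; n_S = 1.48 − 1.22X; n_R = 2.43X.
Total moles n_T = 3.91 − 1.22X.
With p_i = (n_i/n_T)P, Kp = p_R^2 / (p_V^2 p_S).
Substituting and setting equal to 0.0177 kPa^-1 gives a polynomial in X; the root in (0,1) is X = 0.514.

X = 0.514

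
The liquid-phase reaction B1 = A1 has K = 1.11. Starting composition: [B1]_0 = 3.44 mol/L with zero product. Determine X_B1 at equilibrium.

X = 0.526

Let X = conversion of B1; extent ξ = 3.44·X mol/L.
Concentrations: [B1] = 3.44 − 3.44X; [A1] = 3.44X.
K = [A1] / ([B1]).
Equating to 1.11: the physical root is X = 0.526.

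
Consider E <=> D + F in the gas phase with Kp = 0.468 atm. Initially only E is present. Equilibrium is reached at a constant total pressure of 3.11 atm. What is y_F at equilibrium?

Let X = conversion of E (basis 1 mol E); extent of reaction ξ = X.
Species balance: n_E = 1 − X; n_D = X; n_F = X.
Total moles n_T = 1 + X.
With p_i = (n_i/n_T)P, Kp = p_D p_F / (p_E).
Equating to 0.468 atm and solving on 0 < X < 1: X = 0.362.
Then n_F = 0.362, n_T = 1.36, so y_F = 0.266.

y_F = 0.266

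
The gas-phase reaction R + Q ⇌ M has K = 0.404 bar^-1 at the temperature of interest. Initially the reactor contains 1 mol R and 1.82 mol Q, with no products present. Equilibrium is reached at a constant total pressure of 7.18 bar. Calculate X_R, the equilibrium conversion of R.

Take 1 mol R as basis and let X be its fractional conversion, so ξ = X.
Moles: n_R = 1 − X; n_Q = 1.82 − X; n_M = X.
Summing: n_T = 2.82 − X.
y_i = n_i/n_T, p_i = y_i·P. K = p_M / (p_R p_Q).
Equating to 0.404 bar^-1 and solving on 0 < X < 1: X = 0.613.

X = 0.613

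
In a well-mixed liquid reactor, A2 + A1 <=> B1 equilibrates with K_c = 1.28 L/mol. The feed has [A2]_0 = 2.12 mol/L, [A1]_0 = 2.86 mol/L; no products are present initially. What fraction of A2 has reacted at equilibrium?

X = 0.654

Let X = conversion of A2; extent ξ = 2.12·X mol/L.
Concentrations: [A2] = 2.12 − 2.12X; [A1] = 2.86 − 2.12X; [B1] = 2.12X.
K_c = [B1] / ([A2] [A1]).
Equating to 1.28 L/mol: the physical root is X = 0.654.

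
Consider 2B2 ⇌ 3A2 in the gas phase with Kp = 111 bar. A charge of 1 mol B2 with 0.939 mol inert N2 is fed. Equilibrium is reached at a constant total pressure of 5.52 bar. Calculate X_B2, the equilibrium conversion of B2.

X = 0.806

Basis: 1 mol B2 initially; let X = conversion of B2. Extent ξ = 0.5X.
Mole table: n_B2 = 1 − X; n_A2 = 1.5X; n_I = 0.939 (inert).
Summing: n_T = 1.94 + 0.5X.
Mole fractions y_i = n_i/n_T; Kp = p_A2^3 / (p_B2^2) with p_i = y_i·P.
This yields a degree-3 equation in X; solving on (0,1), X = 0.806.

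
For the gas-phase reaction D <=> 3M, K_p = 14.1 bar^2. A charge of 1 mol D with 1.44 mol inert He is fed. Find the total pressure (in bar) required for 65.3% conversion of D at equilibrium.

P = 3.02 bar

Let X = conversion of D (basis 1 mol D); extent of reaction ξ = X.
Moles: n_D = 1 − X; n_M = 3X; n_I = 1.44 (inert).
Summing: n_T = 2.44 + 2X.
K_p = p_M^3 / (p_D) with p_i = (n_i/n_T)·P.
At X = 0.653: the mole-fraction product g(X) = Π y_i^ν_i = 1.544. Since K_p = g(X)·P^{2}, P = (K_p/g)^(1/2) = (14.1/1.544)^(1/2) = 3.02 bar.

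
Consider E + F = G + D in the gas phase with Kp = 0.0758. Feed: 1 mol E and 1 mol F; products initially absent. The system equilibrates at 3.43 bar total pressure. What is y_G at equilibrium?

Basis: 1 mol E initially; let X = conversion of E. Extent ξ = X.
Mole table: n_E = 1 − X; n_F = 1 − X; n_G = X; n_D = X.
Since Δν = 0, n_T = 2 throughout.
Mole fractions y_i = n_i/n_T; Kp = p_G p_D / (p_E p_F) with p_i = y_i·P.
This yields a degree-2 equation in X; solving on (0,1), X = 0.216.
Then n_G = 0.216, n_T = 2, so y_G = 0.108.

y_G = 0.108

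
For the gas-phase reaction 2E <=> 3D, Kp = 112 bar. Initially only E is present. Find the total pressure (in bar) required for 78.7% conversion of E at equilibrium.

P = 4.3 bar

Take 1 mol E as basis and let X be its fractional conversion, so ξ = 0.5X.
Mole table: n_E = 1 − X; n_D = 1.5X.
Summing: n_T = 1 + 0.5X.
Kp = p_D^3 / (p_E^2) with p_i = (n_i/n_T)·P.
At X = 0.787: the mole-fraction product g(X) = Π y_i^ν_i = 26.02. Since Kp = g(X)·P^{1}, P = (Kp/g)^(1/1) = (112/26.02)^(1/1) = 4.3 bar.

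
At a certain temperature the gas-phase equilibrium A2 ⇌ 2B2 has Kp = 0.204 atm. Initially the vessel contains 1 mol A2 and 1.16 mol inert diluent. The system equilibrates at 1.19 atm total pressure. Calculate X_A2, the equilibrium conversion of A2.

Let X = conversion of A2 (basis 1 mol A2); extent of reaction ξ = X.
Species balance: n_A2 = 1 − X; n_B2 = 2X; n_I = 1.16 (inert).
n_T = Σnᵢ = 2.16 + X.
With p_i = (n_i/n_T)P, Kp = p_B2^2 / (p_A2).
Equating to 0.204 atm and solving on 0 < X < 1: X = 0.275.

X = 0.275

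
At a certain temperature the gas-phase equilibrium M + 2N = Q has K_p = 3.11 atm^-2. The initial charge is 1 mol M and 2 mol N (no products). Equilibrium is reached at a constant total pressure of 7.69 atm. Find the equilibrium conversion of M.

X = 0.877

Let X = conversion of M (basis 1 mol M); extent of reaction ξ = X.
Moles: n_M = 1 − X; n_N = 2 − 2X; n_Q = X.
Total moles n_T = 3 − 2X.
Mole fractions y_i = n_i/n_T; K_p = p_Q / (p_M p_N^2) with p_i = y_i·P.
Substituting and setting equal to 3.11 atm^-2 gives a polynomial in X; the root in (0,1) is X = 0.877.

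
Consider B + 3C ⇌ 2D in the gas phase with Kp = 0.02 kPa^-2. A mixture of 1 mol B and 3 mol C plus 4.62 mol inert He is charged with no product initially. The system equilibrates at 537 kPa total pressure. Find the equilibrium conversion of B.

Take 1 mol B as basis and let X be its fractional conversion, so ξ = X.
Mole table: n_B = 1 − X; n_C = 3 − 3X; n_D = 2X; n_I = 4.62 (inert).
Summing: n_T = 8.62 − 2X.
y_i = n_i/n_T, p_i = y_i·P. Kp = p_D^2 / (p_B p_C^3).
Setting this equal to 0.02 kPa^-2 and taking the physical root (0 < X < 1) gives X = 0.829.

X = 0.829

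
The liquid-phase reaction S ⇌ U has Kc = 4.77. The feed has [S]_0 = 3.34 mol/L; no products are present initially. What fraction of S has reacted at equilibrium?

Let X = conversion of S; extent ξ = 3.34·X mol/L.
Concentrations: [S] = 3.34 − 3.34X; [U] = 3.34X.
Kc = [U] / ([S]).
Solving Kc = 4.77 for X ∈ (0,1): X = 0.827.

X = 0.827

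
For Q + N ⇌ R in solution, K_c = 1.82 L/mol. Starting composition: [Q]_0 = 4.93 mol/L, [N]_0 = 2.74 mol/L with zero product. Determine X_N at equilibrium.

X = 0.829

Let X = conversion of N; extent ξ = 2.74·X mol/L.
Concentrations: [Q] = 4.93 − 2.74X; [N] = 2.74 − 2.74X; [R] = 2.74X.
K_c = [R] / ([Q] [N]).
Setting equal to 1.82 and solving for X on (0,1) gives X = 0.829.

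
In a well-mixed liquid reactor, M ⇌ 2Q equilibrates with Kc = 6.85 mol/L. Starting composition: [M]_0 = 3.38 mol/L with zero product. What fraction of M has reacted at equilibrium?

X = 0.502

Let X = conversion of M; extent ξ = 3.38·X mol/L.
Concentrations: [M] = 3.38 − 3.38X; [Q] = 6.76X.
Kc = [Q]^2 / ([M]).
This equals 6.85 at X = 0.502 (the root in 0 < X < 1).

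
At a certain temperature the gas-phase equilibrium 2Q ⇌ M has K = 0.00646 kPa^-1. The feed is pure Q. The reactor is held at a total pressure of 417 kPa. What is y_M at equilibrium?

y_M = 0.549

Basis: 1 mol Q initially; let X = conversion of Q. Extent ξ = 0.5X.
At extent ξ: n_Q = 1 − X; n_M = 0.5X.
Total moles n_T = 1 − 0.5X.
y_i = n_i/n_T, p_i = y_i·P. K = p_M / (p_Q^2).
This yields a degree-2 equation in X; solving on (0,1), X = 0.709.
Then n_M = 0.354, n_T = 0.646, so y_M = 0.549.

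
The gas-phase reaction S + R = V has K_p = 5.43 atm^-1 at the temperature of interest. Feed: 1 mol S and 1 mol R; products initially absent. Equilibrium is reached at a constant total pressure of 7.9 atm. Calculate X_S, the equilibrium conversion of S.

X = 0.849

Let X = conversion of S (basis 1 mol S); extent of reaction ξ = X.
Species balance: n_S = 1 − X; n_R = 1 − X; n_V = X.
Summing: n_T = 2 − X.
With p_i = (n_i/n_T)P, K_p = p_V / (p_S p_R).
Substituting and setting equal to 5.43 atm^-1 gives a polynomial in X; the root in (0,1) is X = 0.849.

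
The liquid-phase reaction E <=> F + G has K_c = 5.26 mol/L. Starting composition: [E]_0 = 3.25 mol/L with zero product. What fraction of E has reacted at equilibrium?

Let X = conversion of E; extent ξ = 3.25·X mol/L.
Concentrations: [E] = 3.25 − 3.25X; [F] = 3.25X; [G] = 3.25X.
K_c = [F] [G] / ([E]).
Solving K_c = 5.26 for X ∈ (0,1): X = 0.699.

X = 0.699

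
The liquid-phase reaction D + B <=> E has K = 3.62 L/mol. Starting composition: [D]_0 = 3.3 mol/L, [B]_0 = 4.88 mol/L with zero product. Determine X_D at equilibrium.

X = 0.878

Let X = conversion of D; extent ξ = 3.3·X mol/L.
Concentrations: [D] = 3.3 − 3.3X; [B] = 4.88 − 3.3X; [E] = 3.3X.
K = [E] / ([D] [B]).
This equals 3.62 at X = 0.878 (the root in 0 < X < 1).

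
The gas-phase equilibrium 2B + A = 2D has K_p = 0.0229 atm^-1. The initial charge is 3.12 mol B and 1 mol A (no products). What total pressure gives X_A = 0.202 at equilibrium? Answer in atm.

Let X = conversion of A (basis 1 mol A); extent of reaction ξ = X.
Species balance: n_B = 3.12 − 2X; n_A = 1 − X; n_D = 2X.
Summing: n_T = 4.12 − X.
K_p = p_D^2 / (p_B^2 p_A) with p_i = (n_i/n_T)·P.
At X = 0.202: the mole-fraction product g(X) = Π y_i^ν_i = 0.1086. Since K_p = g(X)·P^{-1}, P = (g/K_p)^(1/1) = (0.1086/0.0229)^(1/1) = 4.74 atm.

P = 4.74 atm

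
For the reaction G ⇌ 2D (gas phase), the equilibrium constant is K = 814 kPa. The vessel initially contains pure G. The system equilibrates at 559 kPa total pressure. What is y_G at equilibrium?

Let X = conversion of G (basis 1 mol G); extent of reaction ξ = X.
Species balance: n_G = 1 − X; n_D = 2X.
n_T = Σnᵢ = 1 + X.
y_i = n_i/n_T, p_i = y_i·P. K = p_D^2 / (p_G).
Setting this equal to 814 kPa and taking the physical root (0 < X < 1) gives X = 0.517.
Then n_G = 0.483, n_T = 1.52, so y_G = 0.319.

y_G = 0.319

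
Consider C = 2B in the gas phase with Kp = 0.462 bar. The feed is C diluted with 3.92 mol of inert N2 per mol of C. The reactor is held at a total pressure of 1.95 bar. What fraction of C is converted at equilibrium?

X = 0.426

Basis: 1 mol C initially; let X = conversion of C. Extent ξ = X.
Species balance: n_C = 1 − X; n_B = 2X; n_I = 3.92 (inert).
n_T = Σnᵢ = 4.92 + X.
Mole fractions y_i = n_i/n_T; Kp = p_B^2 / (p_C) with p_i = y_i·P.
Substituting and setting equal to 0.462 bar gives a polynomial in X; the root in (0,1) is X = 0.426.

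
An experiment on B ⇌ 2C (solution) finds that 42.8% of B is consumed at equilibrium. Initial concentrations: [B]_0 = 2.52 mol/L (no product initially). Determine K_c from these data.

Let X = conversion of B.
Concentrations: [B] = 2.52 − 2.52X; [C] = 5.04X.
At X = 0.428: [B] = 1.44, [C] = 2.16.
K_c = [C]^2 / ([B]) = 3.23 mol/L.

K_c = 3.23 mol/L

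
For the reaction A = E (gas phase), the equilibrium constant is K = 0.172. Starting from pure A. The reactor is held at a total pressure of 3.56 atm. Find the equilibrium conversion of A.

X = 0.147

Let X = conversion of A (basis 1 mol A); extent of reaction ξ = X.
Mole table: n_A = 1 − X; n_E = X.
Since Δν = 0, n_T = 1 throughout.
y_i = n_i/n_T, p_i = y_i·P. K = p_E / (p_A).
Equating to 0.172 and solving on 0 < X < 1: X = 0.147.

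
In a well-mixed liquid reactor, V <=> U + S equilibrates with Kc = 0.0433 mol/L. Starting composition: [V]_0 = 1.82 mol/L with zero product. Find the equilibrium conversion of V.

X = 0.143

Let X = conversion of V; extent ξ = 1.82·X mol/L.
Concentrations: [V] = 1.82 − 1.82X; [U] = 1.82X; [S] = 1.82X.
Kc = [U] [S] / ([V]).
Equating to 0.0433 mol/L: the physical root is X = 0.143.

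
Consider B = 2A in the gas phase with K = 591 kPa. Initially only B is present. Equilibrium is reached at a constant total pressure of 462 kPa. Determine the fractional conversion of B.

X = 0.492

Let X = conversion of B (basis 1 mol B); extent of reaction ξ = X.
Moles: n_B = 1 − X; n_A = 2X.
Total moles n_T = 1 + X.
y_i = n_i/n_T, p_i = y_i·P. K = p_A^2 / (p_B).
Equating to 591 kPa and solving on 0 < X < 1: X = 0.492.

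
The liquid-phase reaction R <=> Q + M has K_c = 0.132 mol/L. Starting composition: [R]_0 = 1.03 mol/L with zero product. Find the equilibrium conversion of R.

X = 0.300

Let X = conversion of R; extent ξ = 1.03·X mol/L.
Concentrations: [R] = 1.03 − 1.03X; [Q] = 1.03X; [M] = 1.03X.
K_c = [Q] [M] / ([R]).
This equals 0.132 at X = 0.300 (the root in 0 < X < 1).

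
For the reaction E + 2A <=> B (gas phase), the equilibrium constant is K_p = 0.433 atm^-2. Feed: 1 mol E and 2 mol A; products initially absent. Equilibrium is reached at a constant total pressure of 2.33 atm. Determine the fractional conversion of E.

Let X = conversion of E (basis 1 mol E); extent of reaction ξ = X.
Mole table: n_E = 1 − X; n_A = 2 − 2X; n_B = X.
n_T = Σnᵢ = 3 − 2X.
With p_i = (n_i/n_T)P, K_p = p_B / (p_E p_A^2).
Setting this equal to 0.433 atm^-2 and taking the physical root (0 < X < 1) gives X = 0.408.

X = 0.408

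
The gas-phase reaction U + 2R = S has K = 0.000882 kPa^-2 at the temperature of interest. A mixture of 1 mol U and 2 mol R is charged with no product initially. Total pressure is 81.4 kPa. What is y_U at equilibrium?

y_U = 0.234

Take 1 mol U as basis and let X be its fractional conversion, so ξ = X.
Moles: n_U = 1 − X; n_R = 2 − 2X; n_S = X.
n_T = Σnᵢ = 3 − 2X.
Mole fractions y_i = n_i/n_T; K = p_S / (p_U p_R^2) with p_i = y_i·P.
Substituting and setting equal to 0.000882 kPa^-2 gives a polynomial in X; the root in (0,1) is X = 0.561.
Then n_U = 0.439, n_T = 1.88, so y_U = 0.234.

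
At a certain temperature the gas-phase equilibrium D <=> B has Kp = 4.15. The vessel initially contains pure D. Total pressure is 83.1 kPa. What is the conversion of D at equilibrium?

X = 0.806

Take 1 mol D as basis and let X be its fractional conversion, so ξ = X.
Species balance: n_D = 1 − X; n_B = X.
Total moles n_T = 1 (Δν = 0, constant).
Mole fractions y_i = n_i/n_T; Kp = p_B / (p_D) with p_i = y_i·P.
This yields a degree-1 equation in X; solving on (0,1), X = 0.806.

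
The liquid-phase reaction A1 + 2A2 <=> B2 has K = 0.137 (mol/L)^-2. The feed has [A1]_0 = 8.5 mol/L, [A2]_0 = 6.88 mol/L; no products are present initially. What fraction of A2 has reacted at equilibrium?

Let X = conversion of A2; extent ξ = 6.88X/2 mol/L.
Concentrations: [A1] = 8.5 − 3.44X; [A2] = 6.88 − 6.88X; [B2] = 3.44X.
K = [B2] / ([A1] [A2]^2).
This equals 0.137 at X = 0.743 (the root in 0 < X < 1).

X = 0.743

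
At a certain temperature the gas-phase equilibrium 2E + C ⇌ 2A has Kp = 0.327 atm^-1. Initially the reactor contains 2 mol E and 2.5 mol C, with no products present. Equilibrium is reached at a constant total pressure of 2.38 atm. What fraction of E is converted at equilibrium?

X = 0.387

Basis: 2 mol E initially; let X = conversion of E. Extent ξ = X.
Moles: n_E = 2 − 2X; n_C = 2.5 − X; n_A = 2X.
Total moles n_T = 4.5 − X.
Mole fractions y_i = n_i/n_T; Kp = p_A^2 / (p_E^2 p_C) with p_i = y_i·P.
This yields a degree-3 equation in X; solving on (0,1), X = 0.387.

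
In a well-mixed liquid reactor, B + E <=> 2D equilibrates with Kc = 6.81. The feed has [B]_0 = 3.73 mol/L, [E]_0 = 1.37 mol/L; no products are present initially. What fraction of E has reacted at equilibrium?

Let X = conversion of E; extent ξ = 1.37·X mol/L.
Concentrations: [B] = 3.73 − 1.37X; [E] = 1.37 − 1.37X; [D] = 2.74X.
Kc = [D]^2 / ([B] [E]).
Solving Kc = 6.81 for X ∈ (0,1): X = 0.803.

X = 0.803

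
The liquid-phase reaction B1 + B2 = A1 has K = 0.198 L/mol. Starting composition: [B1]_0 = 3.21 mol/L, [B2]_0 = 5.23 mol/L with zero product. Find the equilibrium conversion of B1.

X = 0.432

Let X = conversion of B1; extent ξ = 3.21·X mol/L.
Concentrations: [B1] = 3.21 − 3.21X; [B2] = 5.23 − 3.21X; [A1] = 3.21X.
K = [A1] / ([B1] [B2]).
This equals 0.198 at X = 0.432 (the root in 0 < X < 1).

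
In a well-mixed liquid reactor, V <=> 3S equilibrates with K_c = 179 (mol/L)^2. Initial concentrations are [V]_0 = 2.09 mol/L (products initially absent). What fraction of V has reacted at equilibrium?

X = 0.737

Let X = conversion of V; extent ξ = 2.09·X mol/L.
Concentrations: [V] = 2.09 − 2.09X; [S] = 6.27X.
K_c = [S]^3 / ([V]).
Setting equal to 179 and solving for X on (0,1) gives X = 0.737.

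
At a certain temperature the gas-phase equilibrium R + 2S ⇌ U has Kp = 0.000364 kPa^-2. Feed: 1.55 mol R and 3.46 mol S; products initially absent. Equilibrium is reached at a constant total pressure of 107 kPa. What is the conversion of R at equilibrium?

X = 0.543

Let X = conversion of R (basis 1.55 mol R); extent of reaction ξ = 1.55X.
At extent ξ: n_R = 1.55 − 1.55X; n_S = 3.46 − 3.1X; n_U = 1.55X.
Summing: n_T = 5.01 − 3.1X.
With p_i = (n_i/n_T)P, Kp = p_U / (p_R p_S^2).
This yields a degree-3 equation in X; solving on (0,1), X = 0.543.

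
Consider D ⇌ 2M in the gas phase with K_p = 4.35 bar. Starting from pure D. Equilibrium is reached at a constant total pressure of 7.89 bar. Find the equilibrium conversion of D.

X = 0.348

Take 1 mol D as basis and let X be its fractional conversion, so ξ = X.
At extent ξ: n_D = 1 − X; n_M = 2X.
Summing: n_T = 1 + X.
y_i = n_i/n_T, p_i = y_i·P. K_p = p_M^2 / (p_D).
This yields a degree-2 equation in X; solving on (0,1), X = 0.348.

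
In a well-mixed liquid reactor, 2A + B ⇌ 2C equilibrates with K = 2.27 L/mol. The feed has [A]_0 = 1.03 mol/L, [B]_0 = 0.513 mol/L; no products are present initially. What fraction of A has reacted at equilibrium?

X = 0.445

Let X = conversion of A; extent ξ = 1.03X/2 mol/L.
Concentrations: [A] = 1.03 − 1.03X; [B] = 0.513 − 0.515X; [C] = 1.03X.
K = [C]^2 / ([A]^2 [B]).
Equating to 2.27 L/mol: the physical root is X = 0.445.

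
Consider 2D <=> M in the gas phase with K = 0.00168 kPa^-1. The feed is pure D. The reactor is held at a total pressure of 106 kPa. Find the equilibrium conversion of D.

Basis: 1 mol D initially; let X = conversion of D. Extent ξ = 0.5X.
At extent ξ: n_D = 1 − X; n_M = 0.5X.
Total moles n_T = 1 − 0.5X.
Mole fractions y_i = n_i/n_T; K = p_M / (p_D^2) with p_i = y_i·P.
Setting this equal to 0.00168 kPa^-1 and taking the physical root (0 < X < 1) gives X = 0.236.

X = 0.236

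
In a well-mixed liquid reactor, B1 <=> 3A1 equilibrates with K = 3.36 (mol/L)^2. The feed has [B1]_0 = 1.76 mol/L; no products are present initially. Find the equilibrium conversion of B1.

Let X = conversion of B1; extent ξ = 1.76·X mol/L.
Concentrations: [B1] = 1.76 − 1.76X; [A1] = 5.28X.
K = [A1]^3 / ([B1]).
Setting equal to 3.36 and solving for X on (0,1) gives X = 0.304.

X = 0.304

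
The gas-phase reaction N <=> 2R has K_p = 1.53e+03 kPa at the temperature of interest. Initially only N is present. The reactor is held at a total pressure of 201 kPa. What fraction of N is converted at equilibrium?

Let X = conversion of N (basis 1 mol N); extent of reaction ξ = X.
At extent ξ: n_N = 1 − X; n_R = 2X.
Total moles n_T = 1 + X.
With p_i = (n_i/n_T)P, K_p = p_R^2 / (p_N).
Substituting and setting equal to 1.53e+03 kPa gives a polynomial in X; the root in (0,1) is X = 0.810.

X = 0.810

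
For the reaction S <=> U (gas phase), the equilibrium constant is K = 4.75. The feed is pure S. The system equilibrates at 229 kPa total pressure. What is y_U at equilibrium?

y_U = 0.826

Let X = conversion of S (basis 1 mol S); extent of reaction ξ = X.
At extent ξ: n_S = 1 − X; n_U = X.
Total moles n_T = 1 (Δν = 0, constant).
Mole fractions y_i = n_i/n_T; K = p_U / (p_S) with p_i = y_i·P.
Setting this equal to 4.75 and taking the physical root (0 < X < 1) gives X = 0.826.
Then n_U = 0.826, n_T = 1, so y_U = 0.826.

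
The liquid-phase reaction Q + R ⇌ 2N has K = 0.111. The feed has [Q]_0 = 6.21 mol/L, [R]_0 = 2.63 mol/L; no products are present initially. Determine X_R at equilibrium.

Let X = conversion of R; extent ξ = 2.63·X mol/L.
Concentrations: [Q] = 6.21 − 2.63X; [R] = 2.63 − 2.63X; [N] = 5.26X.
K = [N]^2 / ([Q] [R]).
Setting equal to 0.111 and solving for X on (0,1) gives X = 0.216.

X = 0.216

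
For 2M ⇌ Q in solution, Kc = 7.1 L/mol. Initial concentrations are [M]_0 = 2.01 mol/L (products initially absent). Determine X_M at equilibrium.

X = 0.830

Let X = conversion of M; extent ξ = 2.01X/2 mol/L.
Concentrations: [M] = 2.01 − 2.01X; [Q] = 1X.
Kc = [Q] / ([M]^2).
Solving Kc = 7.1 for X ∈ (0,1): X = 0.830.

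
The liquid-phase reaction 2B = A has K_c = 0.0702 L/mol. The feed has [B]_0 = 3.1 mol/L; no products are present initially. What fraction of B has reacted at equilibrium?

X = 0.247

Let X = conversion of B; extent ξ = 3.1X/2 mol/L.
Concentrations: [B] = 3.1 − 3.1X; [A] = 1.55X.
K_c = [A] / ([B]^2).
This equals 0.0702 at X = 0.247 (the root in 0 < X < 1).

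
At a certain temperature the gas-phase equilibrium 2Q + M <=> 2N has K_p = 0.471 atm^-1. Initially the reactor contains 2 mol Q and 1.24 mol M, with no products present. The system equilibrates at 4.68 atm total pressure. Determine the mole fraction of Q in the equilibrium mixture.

Take 2 mol Q as basis and let X be its fractional conversion, so ξ = X.
Species balance: n_Q = 2 − 2X; n_M = 1.24 − X; n_N = 2X.
n_T = Σnᵢ = 3.24 − X.
y_i = n_i/n_T, p_i = y_i·P. K_p = p_N^2 / (p_Q^2 p_M).
Substituting and setting equal to 0.471 atm^-1 gives a polynomial in X; the root in (0,1) is X = 0.442.
Then n_Q = 1.12, n_T = 2.8, so y_Q = 0.399.

y_Q = 0.399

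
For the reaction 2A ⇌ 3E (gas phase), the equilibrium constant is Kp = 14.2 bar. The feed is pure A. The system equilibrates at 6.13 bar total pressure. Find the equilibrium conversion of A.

Let X = conversion of A (basis 1 mol A); extent of reaction ξ = 0.5X.
Species balance: n_A = 1 − X; n_E = 1.5X.
Total moles n_T = 1 + 0.5X.
y_i = n_i/n_T, p_i = y_i·P. Kp = p_E^3 / (p_A^2).
Equating to 14.2 bar and solving on 0 < X < 1: X = 0.557.

X = 0.557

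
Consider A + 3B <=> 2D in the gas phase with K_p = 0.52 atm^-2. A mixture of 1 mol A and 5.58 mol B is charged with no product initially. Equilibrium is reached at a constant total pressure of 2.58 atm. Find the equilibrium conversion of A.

Take 1 mol A as basis and let X be its fractional conversion, so ξ = X.
At extent ξ: n_A = 1 − X; n_B = 5.58 − 3X; n_D = 2X.
Total moles n_T = 6.58 − 2X.
y_i = n_i/n_T, p_i = y_i·P. K_p = p_D^2 / (p_A p_B^3).
Setting this equal to 0.52 atm^-2 and taking the physical root (0 < X < 1) gives X = 0.677.

X = 0.677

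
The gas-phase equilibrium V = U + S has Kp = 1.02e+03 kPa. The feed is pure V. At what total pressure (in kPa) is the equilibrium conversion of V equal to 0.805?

P = 554 kPa

Take 1 mol V as basis and let X be its fractional conversion, so ξ = X.
Mole table: n_V = 1 − X; n_U = X; n_S = X.
Summing: n_T = 1 + X.
Kp = p_U p_S / (p_V) with p_i = (n_i/n_T)·P.
At X = 0.805: the mole-fraction product g(X) = Π y_i^ν_i = 1.841. Since Kp = g(X)·P^{1}, P = (Kp/g)^(1/1) = (1.02e+03/1.841)^(1/1) = 554 kPa.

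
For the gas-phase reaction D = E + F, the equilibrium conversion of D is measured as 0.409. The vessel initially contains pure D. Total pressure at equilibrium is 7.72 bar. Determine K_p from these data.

K_p = 1.55 bar

Basis: 1 mol D initially; let X = conversion of D. Extent ξ = X.
At extent ξ: n_D = 1 − X; n_E = X; n_F = X.
n_T = Σnᵢ = 1 + X.
At X = 0.409: n_D = 0.591, n_E = 0.409, n_F = 0.409, n_T = 1.41.
p_i = (n_i/n_T)·P. K_p = p_E p_F / (p_D) = 1.55 bar.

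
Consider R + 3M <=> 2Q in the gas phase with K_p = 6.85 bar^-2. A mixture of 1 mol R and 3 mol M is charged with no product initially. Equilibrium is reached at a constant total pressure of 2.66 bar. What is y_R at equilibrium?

Take 1 mol R as basis and let X be its fractional conversion, so ξ = X.
At extent ξ: n_R = 1 − X; n_M = 3 − 3X; n_Q = 2X.
Total moles n_T = 4 − 2X.
With p_i = (n_i/n_T)P, K_p = p_Q^2 / (p_R p_M^3).
Equating to 6.85 bar^-2 and solving on 0 < X < 1: X = 0.684.
Then n_R = 0.316, n_T = 2.63, so y_R = 0.120.

y_R = 0.120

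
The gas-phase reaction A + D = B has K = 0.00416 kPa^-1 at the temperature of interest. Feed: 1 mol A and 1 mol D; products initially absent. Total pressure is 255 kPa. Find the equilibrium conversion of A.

Take 1 mol A as basis and let X be its fractional conversion, so ξ = X.
Moles: n_A = 1 − X; n_D = 1 − X; n_B = X.
n_T = Σnᵢ = 2 − X.
Mole fractions y_i = n_i/n_T; K = p_B / (p_A p_D) with p_i = y_i·P.
Setting this equal to 0.00416 kPa^-1 and taking the physical root (0 < X < 1) gives X = 0.303.

X = 0.303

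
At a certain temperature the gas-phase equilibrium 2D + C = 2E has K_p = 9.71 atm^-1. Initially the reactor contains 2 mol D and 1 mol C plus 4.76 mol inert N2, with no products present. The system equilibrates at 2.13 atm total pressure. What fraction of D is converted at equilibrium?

X = 0.536

Take 2 mol D as basis and let X be its fractional conversion, so ξ = X.
At extent ξ: n_D = 2 − 2X; n_C = 1 − X; n_E = 2X; n_I = 4.76 (inert).
Total moles n_T = 7.76 − X.
With p_i = (n_i/n_T)P, K_p = p_E^2 / (p_D^2 p_C).
Substituting and setting equal to 9.71 atm^-1 gives a polynomial in X; the root in (0,1) is X = 0.536.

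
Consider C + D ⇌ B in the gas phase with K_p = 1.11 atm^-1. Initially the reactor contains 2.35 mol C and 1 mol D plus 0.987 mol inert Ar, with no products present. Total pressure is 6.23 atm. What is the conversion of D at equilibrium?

Let X = conversion of D (basis 1 mol D); extent of reaction ξ = X.
Species balance: n_C = 2.35 − X; n_D = 1 − X; n_B = X; n_I = 0.987 (inert).
n_T = Σnᵢ = 4.34 − X.
Mole fractions y_i = n_i/n_T; K_p = p_B / (p_C p_D) with p_i = y_i·P.
Substituting and setting equal to 1.11 atm^-1 gives a polynomial in X; the root in (0,1) is X = 0.755.

X = 0.755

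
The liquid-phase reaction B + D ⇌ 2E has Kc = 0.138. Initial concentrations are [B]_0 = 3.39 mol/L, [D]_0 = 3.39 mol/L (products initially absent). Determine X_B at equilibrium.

Let X = conversion of B; extent ξ = 3.39·X mol/L.
Concentrations: [B] = 3.39 − 3.39X; [D] = 3.39 − 3.39X; [E] = 6.78X.
Kc = [E]^2 / ([B] [D]).
Equating to 0.138: the physical root is X = 0.157.

X = 0.157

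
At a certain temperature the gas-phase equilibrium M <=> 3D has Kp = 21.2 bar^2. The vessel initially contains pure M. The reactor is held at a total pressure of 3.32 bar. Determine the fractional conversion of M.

Basis: 1 mol M initially; let X = conversion of M. Extent ξ = X.
Species balance: n_M = 1 − X; n_D = 3X.
Summing: n_T = 1 + 2X.
Mole fractions y_i = n_i/n_T; Kp = p_D^3 / (p_M) with p_i = y_i·P.
This yields a degree-3 equation in X; solving on (0,1), X = 0.522.

X = 0.522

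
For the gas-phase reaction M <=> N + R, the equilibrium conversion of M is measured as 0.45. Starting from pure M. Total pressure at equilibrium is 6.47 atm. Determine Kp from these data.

Take 1 mol M as basis and let X be its fractional conversion, so ξ = X.
Mole table: n_M = 1 − X; n_N = X; n_R = X.
Total moles n_T = 1 + X.
At X = 0.45: n_M = 0.55, n_N = 0.45, n_R = 0.45, n_T = 1.45.
p_i = (n_i/n_T)·P. Kp = p_N p_R / (p_M) = 1.64 atm.

Kp = 1.64 atm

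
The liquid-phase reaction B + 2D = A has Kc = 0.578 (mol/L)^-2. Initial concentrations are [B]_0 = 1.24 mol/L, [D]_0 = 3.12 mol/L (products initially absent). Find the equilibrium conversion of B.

X = 0.604

Let X = conversion of B; extent ξ = 1.24·X mol/L.
Concentrations: [B] = 1.24 − 1.24X; [D] = 3.12 − 2.48X; [A] = 1.24X.
Kc = [A] / ([B] [D]^2).
Equating to 0.578 (mol/L)^-2: the physical root is X = 0.604.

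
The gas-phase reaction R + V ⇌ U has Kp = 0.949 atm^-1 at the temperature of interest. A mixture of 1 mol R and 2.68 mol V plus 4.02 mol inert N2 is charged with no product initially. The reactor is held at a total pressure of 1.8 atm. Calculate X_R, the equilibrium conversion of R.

Basis: 1 mol R initially; let X = conversion of R. Extent ξ = X.
Mole table: n_R = 1 − X; n_V = 2.68 − X; n_U = X; n_I = 4.02 (inert).
Summing: n_T = 7.7 − X.
With p_i = (n_i/n_T)P, Kp = p_U / (p_R p_V).
Setting this equal to 0.949 atm^-1 and taking the physical root (0 < X < 1) gives X = 0.351.

X = 0.351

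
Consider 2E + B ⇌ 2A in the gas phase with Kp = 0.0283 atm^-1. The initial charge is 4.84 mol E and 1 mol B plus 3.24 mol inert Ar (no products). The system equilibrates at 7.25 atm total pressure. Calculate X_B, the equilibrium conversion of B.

Let X = conversion of B (basis 1 mol B); extent of reaction ξ = X.
Species balance: n_E = 4.84 − 2X; n_B = 1 − X; n_A = 2X; n_I = 3.24 (inert).
Total moles n_T = 9.08 − X.
With p_i = (n_i/n_T)P, Kp = p_A^2 / (p_E^2 p_B).
Substituting and setting equal to 0.0283 atm^-1 gives a polynomial in X; the root in (0,1) is X = 0.278.

X = 0.278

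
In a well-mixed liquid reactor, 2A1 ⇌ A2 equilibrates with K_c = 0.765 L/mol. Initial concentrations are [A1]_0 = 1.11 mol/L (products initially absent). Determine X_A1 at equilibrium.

Let X = conversion of A1; extent ξ = 1.11X/2 mol/L.
Concentrations: [A1] = 1.11 − 1.11X; [A2] = 0.555X.
K_c = [A2] / ([A1]^2).
Setting equal to 0.765 and solving for X on (0,1) gives X = 0.473.

X = 0.473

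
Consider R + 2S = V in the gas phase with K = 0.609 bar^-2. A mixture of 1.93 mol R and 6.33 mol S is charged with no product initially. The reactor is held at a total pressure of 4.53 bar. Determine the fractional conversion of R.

X = 0.827

Take 1.93 mol R as basis and let X be its fractional conversion, so ξ = 1.93X.
At extent ξ: n_R = 1.93 − 1.93X; n_S = 6.33 − 3.86X; n_V = 1.93X.
Summing: n_T = 8.26 − 3.86X.
With p_i = (n_i/n_T)P, K = p_V / (p_R p_S^2).
Substituting and setting equal to 0.609 bar^-2 gives a polynomial in X; the root in (0,1) is X = 0.827.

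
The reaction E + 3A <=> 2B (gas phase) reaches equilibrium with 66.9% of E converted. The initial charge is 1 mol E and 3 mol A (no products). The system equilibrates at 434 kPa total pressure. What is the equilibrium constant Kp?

Kp = 0.000208 kPa^-2

Basis: 1 mol E initially; let X = conversion of E. Extent ξ = X.
Species balance: n_E = 1 − X; n_A = 3 − 3X; n_B = 2X.
Summing: n_T = 4 − 2X.
At X = 0.669: n_E = 0.331, n_A = 0.993, n_B = 1.34, n_T = 2.66.
p_i = (n_i/n_T)·P. Kp = p_B^2 / (p_E p_A^3) = 0.000208 kPa^-2.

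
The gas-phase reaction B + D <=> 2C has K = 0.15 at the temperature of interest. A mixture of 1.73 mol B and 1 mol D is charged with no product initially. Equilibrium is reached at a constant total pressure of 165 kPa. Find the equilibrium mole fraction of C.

Take 1 mol D as basis and let X be its fractional conversion, so ξ = X.
Moles: n_B = 1.73 − X; n_D = 1 − X; n_C = 2X.
Since Δν = 0, n_T = 2.73 throughout.
With p_i = (n_i/n_T)P, K = p_C^2 / (p_B p_D).
Setting this equal to 0.15 and taking the physical root (0 < X < 1) gives X = 0.212.
Then n_C = 0.424, n_T = 2.73, so y_C = 0.155.

y_C = 0.155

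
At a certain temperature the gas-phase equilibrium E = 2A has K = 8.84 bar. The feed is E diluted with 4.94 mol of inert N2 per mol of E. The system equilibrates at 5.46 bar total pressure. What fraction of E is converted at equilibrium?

X = 0.778

Basis: 1 mol E initially; let X = conversion of E. Extent ξ = X.
At extent ξ: n_E = 1 − X; n_A = 2X; n_I = 4.94 (inert).
n_T = Σnᵢ = 5.94 + X.
Mole fractions y_i = n_i/n_T; K = p_A^2 / (p_E) with p_i = y_i·P.
Setting this equal to 8.84 bar and taking the physical root (0 < X < 1) gives X = 0.778.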